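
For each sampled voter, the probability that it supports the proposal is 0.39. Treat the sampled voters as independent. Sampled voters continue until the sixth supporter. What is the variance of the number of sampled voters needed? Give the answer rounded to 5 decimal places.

Y = total sampled voters until the sixth success; negative binomial with r=6, p=0.39.
Var(Y) = r(1−p)/p² = 6·0.61 / 0.39² = 24.0631164

24.06312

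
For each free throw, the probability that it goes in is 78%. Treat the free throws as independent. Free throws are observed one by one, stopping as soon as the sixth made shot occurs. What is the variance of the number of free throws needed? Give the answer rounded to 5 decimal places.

Y = total free throws until the sixth success; negative binomial with r=6, p=0.78.
Var(Y) = r(1−p)/p² = 6·0.22 / 0.78² = 2.1696252

2.16963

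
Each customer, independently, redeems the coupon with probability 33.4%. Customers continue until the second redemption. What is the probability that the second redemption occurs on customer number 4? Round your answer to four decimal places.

Y = trial on which the second success occurs; negative binomial, r=2, p=0.334.
P(Y=4) = C(3,1) · p^2 · (1−p)^2
= 3 · 0.11156 · 0.44356 = 0.148444

0.1484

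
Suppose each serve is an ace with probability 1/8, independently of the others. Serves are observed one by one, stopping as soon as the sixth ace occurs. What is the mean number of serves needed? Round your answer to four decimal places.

Y = total serves until the sixth success; negative binomial with r=6, p=0.125.
E[Y] = r / p = 6 / 0.125 = 48.000000

48.0000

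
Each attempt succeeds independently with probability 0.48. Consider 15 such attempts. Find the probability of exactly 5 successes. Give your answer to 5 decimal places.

0.11061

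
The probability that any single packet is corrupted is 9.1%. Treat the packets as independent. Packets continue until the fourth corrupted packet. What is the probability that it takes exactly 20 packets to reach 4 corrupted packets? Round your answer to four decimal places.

Y = trial on which the fourth success occurs; negative binomial, r=4, p=0.091.
P(Y=20) = C(19,3) · p^4 · (1−p)^16
= 969 · 6.8575e-05 · 0.21728 = 0.014438

0.0144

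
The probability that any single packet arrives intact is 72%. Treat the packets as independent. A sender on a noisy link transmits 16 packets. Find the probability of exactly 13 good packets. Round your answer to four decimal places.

X ~ Binomial(n=16, p=0.72).
P(X=13) = C(16,13) · p^13 · (1−p)^3
= 560 · 0.013974 · 0.021952 = 0.171785

0.1718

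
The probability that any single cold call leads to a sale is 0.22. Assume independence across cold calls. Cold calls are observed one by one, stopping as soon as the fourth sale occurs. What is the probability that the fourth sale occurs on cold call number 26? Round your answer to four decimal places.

0.0228

Y = trial on which the fourth success occurs; negative binomial, r=4, p=0.22.
P(Y=26) = C(25,3) · p^4 · (1−p)^22
= 2300 · 0.0023426 · 0.0042275 = 0.022777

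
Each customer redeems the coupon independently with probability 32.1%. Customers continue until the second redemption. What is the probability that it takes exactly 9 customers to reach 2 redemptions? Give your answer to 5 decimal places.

Y = trial on which the second success occurs; negative binomial, r=2, p=0.321.
P(Y=9) = C(8,1) · p^2 · (1−p)^7
= 8 · 0.10304 · 0.066541 = 0.0548515

0.05485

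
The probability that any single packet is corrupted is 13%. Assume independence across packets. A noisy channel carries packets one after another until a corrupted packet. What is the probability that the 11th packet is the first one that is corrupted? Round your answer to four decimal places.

Geometric (trials to first success), p = 0.13.
P(Y = 11) = (1−p)^10 · p = 0.24842 · 0.13 = 0.032295

0.0323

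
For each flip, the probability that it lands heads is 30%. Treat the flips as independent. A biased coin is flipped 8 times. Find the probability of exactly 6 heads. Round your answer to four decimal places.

0.0100

X ~ Binomial(n=8, p=0.30).
P(X=6) = C(8,6) · p^6 · (1−p)^2
= 28 · 0.000729 · 0.49 = 0.010002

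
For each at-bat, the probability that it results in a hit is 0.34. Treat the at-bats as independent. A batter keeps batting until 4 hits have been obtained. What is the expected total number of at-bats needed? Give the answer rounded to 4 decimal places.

11.7647

Y = total at-bats until the fourth success; negative binomial with r=4, p=0.34.
E[Y] = r / p = 4 / 0.34 = 11.764706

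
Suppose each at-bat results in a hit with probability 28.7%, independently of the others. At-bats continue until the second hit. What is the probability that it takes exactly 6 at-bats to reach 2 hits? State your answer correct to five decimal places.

0.10644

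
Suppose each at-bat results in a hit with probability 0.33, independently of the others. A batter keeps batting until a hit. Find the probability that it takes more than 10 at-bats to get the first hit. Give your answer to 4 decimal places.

0.0182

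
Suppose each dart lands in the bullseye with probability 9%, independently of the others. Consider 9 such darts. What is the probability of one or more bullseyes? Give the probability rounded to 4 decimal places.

0.5721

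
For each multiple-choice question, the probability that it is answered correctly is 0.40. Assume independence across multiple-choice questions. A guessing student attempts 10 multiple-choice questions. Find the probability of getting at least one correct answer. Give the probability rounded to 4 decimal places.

P(at least one) = 1 − P(none) = 1 − (1 − 0.40)^10
= 1 − 0.006047 = 0.993953

0.9940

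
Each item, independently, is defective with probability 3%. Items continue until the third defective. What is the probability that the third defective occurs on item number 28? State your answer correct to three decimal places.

Y = trial on which the third success occurs; negative binomial, r=3, p=0.03.
P(Y=28) = C(27,2) · p^3 · (1−p)^25
= 351 · 2.7e-05 · 0.46697 = 0.00443

0.004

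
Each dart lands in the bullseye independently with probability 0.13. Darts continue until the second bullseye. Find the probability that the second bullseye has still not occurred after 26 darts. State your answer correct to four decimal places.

Needing more than 26 darts ⇔ fewer than 2 successes in the first 26. With X ~ Binomial(26, 0.13), P(Y > 26) = P(X ≤ 1).
  k=0: C(26,0)·0.13^0·0.87^26 = 0.026761
  k=1: C(26,1)·0.13^1·0.87^25 = 0.103968
P(X ≤ 1) = 0.130728

0.1307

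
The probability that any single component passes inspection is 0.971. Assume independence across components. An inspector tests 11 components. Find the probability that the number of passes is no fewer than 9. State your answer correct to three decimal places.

0.997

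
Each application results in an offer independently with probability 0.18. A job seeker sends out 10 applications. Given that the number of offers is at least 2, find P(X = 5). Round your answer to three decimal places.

0.031

X ~ Binomial(10, 0.18). Want P(X=5 | X≥2) = P(X=5) / P(X≥2).
P(X=5) = C(10,5)·0.18^5·0.82^5 = 0.01765
P(X≥2) = 1 − 0.13745 − 0.30172 = 0.56084
Ratio = 0.01765 / 0.56084 = 0.03148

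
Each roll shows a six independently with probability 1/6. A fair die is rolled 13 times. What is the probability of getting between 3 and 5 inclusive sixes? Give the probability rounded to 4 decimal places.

0.3593

X ~ Binomial(13, 0.166667); P(3 ≤ X ≤ 5) = Σ C(13,k) p^k (1−p)^(13−k) over k:
  k=3: C(13,3)·0.166667^3·0.833333^10 = 0.213845
  k=4: C(13,4)·0.166667^4·0.833333^9 = 0.106923
  k=5: C(13,5)·0.166667^5·0.833333^8 = 0.038492
Total = 0.359260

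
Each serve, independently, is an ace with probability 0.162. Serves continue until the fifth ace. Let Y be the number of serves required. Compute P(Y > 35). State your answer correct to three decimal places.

0.310

Needing more than 35 serves ⇔ fewer than 5 successes in the first 35. With X ~ Binomial(35, 0.162), P(Y > 35) = P(X ≤ 4).
  k=0: C(35,0)·0.162^0·0.838^35 = 0.00206
  k=1: C(35,1)·0.162^1·0.838^34 = 0.01393
  k=2: C(35,2)·0.162^2·0.838^33 = 0.04577
  k=3: C(35,3)·0.162^3·0.838^32 = 0.09733
  k=4: C(35,4)·0.162^4·0.838^31 = 0.15053
P(X ≤ 4) = 0.30962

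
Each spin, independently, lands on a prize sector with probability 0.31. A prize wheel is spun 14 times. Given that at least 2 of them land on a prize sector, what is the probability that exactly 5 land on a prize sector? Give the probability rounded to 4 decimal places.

0.2118

X ~ Binomial(14, 0.31). Want P(X=5 | X≥2) = P(X=5) / P(X≥2).
P(X=5) = C(14,5)·0.31^5·0.69^9 = 0.203196
P(X≥2) = 1 − 0.005545 − 0.034876 = 0.959579
Ratio = 0.203196 / 0.959579 = 0.211755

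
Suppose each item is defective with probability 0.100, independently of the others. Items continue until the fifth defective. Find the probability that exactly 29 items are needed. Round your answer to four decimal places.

Y = trial on which the fifth success occurs; negative binomial, r=5, p=0.10.
P(Y=29) = C(28,4) · p^5 · (1−p)^24
= 20475 · 1e-05 · 0.079766 = 0.016332

0.0163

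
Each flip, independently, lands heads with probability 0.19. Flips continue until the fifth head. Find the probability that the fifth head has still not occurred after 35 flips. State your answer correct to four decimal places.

Needing more than 35 flips ⇔ fewer than 5 successes in the first 35. With X ~ Binomial(35, 0.19), P(Y > 35) = P(X ≤ 4).
  k=0: C(35,0)·0.19^0·0.81^35 = 0.000627
  k=1: C(35,1)·0.19^1·0.81^34 = 0.005144
  k=2: C(35,2)·0.19^2·0.81^33 = 0.020513
  k=3: C(35,3)·0.19^3·0.81^32 = 0.052929
  k=4: C(35,4)·0.19^4·0.81^31 = 0.099323
P(X ≤ 4) = 0.178535

0.1785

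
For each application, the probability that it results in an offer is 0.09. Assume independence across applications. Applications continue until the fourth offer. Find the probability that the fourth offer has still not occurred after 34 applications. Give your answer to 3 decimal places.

0.633

Needing more than 34 applications ⇔ fewer than 4 successes in the first 34. With X ~ Binomial(34, 0.09), P(Y > 34) = P(X ≤ 3).
  k=0: C(34,0)·0.09^0·0.91^34 = 0.04050
  k=1: C(34,1)·0.09^1·0.91^33 = 0.13617
  k=2: C(34,2)·0.09^2·0.91^32 = 0.22221
  k=3: C(34,3)·0.09^3·0.91^31 = 0.23442
P(X ≤ 3) = 0.63331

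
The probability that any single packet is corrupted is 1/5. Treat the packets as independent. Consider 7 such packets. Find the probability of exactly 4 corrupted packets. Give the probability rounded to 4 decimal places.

X ~ Binomial(n=7, p=0.20).
P(X=4) = C(7,4) · p^4 · (1−p)^3
= 35 · 0.0016 · 0.512 = 0.028672

0.0287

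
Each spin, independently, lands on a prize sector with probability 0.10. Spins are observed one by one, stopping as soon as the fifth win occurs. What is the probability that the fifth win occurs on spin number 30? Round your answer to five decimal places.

0.01705

Y = trial on which the fifth success occurs; negative binomial, r=5, p=0.10.
P(Y=30) = C(29,4) · p^5 · (1−p)^25
= 23751 · 1e-05 · 0.07179 = 0.0170508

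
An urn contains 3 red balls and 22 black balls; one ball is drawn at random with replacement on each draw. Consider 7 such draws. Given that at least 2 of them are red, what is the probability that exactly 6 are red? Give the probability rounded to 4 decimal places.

X ~ Binomial(7, 0.12). Want P(X=6 | X≥2) = P(X=6) / P(X≥2).
P(X=6) = C(7,6)·0.12^6·0.88^1 = 0.000018
P(X≥2) = 1 − 0.408676 − 0.390099 = 0.201225
Ratio = 0.000018 / 0.201225 = 0.000091

0.0001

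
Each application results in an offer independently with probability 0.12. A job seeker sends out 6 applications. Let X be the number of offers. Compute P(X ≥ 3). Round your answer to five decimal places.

0.02609

X ~ Binomial(6, 0.12); P(X ≥ 3) = Σ C(6,k) p^k (1−p)^(6−k) over k:
  k=3: C(6,3)·0.12^3·0.88^3 = 0.0235517
  k=4: C(6,4)·0.12^4·0.88^2 = 0.0024087
  k=5: C(6,5)·0.12^5·0.88^1 = 0.0001314
  k=6: C(6,6)·0.12^6·0.88^0 = 0.0000030
Total = 0.0260947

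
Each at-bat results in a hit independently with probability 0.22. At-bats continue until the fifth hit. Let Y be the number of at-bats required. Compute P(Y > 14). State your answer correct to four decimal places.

0.8235

Needing more than 14 at-bats ⇔ fewer than 5 successes in the first 14. With X ~ Binomial(14, 0.22), P(Y > 14) = P(X ≤ 4).
  k=0: C(14,0)·0.22^0·0.78^14 = 0.030855
  k=1: C(14,1)·0.22^1·0.78^13 = 0.121837
  k=2: C(14,2)·0.22^2·0.78^12 = 0.223369
  k=3: C(14,3)·0.22^3·0.78^11 = 0.252006
  k=4: C(14,4)·0.22^4·0.78^10 = 0.195466
P(X ≤ 4) = 0.823532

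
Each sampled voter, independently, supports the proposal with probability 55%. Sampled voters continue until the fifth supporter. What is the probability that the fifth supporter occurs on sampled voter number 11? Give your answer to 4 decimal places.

Y = trial on which the fifth success occurs; negative binomial, r=5, p=0.55.
P(Y=11) = C(10,4) · p^5 · (1−p)^6
= 210 · 0.050328 · 0.0083038 = 0.087762

0.0878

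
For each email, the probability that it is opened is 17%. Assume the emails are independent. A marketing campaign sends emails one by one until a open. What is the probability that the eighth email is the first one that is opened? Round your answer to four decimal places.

Geometric (trials to first success), p = 0.17.
P(Y = 8) = (1−p)^7 · p = 0.27136 · 0.17 = 0.046131

0.0461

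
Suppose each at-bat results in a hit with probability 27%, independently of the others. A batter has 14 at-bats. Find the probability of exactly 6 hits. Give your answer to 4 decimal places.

X ~ Binomial(n=14, p=0.27).
P(X=6) = C(14,6) · p^6 · (1−p)^8
= 3003 · 0.00038742 · 0.080646 = 0.093825

0.0938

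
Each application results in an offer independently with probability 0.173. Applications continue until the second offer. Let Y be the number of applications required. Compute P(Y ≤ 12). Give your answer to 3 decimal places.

Finishing within 12 applications ⇔ at least 2 successes in the first 12. With X ~ Binomial(12, 0.173), P(Y ≤ 12) = 1 − P(X ≤ 1).
  k=0: C(12,0)·0.173^0·0.827^12 = 0.10234
  k=1: C(12,1)·0.173^1·0.827^11 = 0.25691
1 − 0.35926 = 0.64074

0.641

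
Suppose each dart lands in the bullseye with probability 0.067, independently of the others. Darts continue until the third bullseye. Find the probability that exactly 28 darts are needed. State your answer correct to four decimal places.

Y = trial on which the third success occurs; negative binomial, r=3, p=0.067.
P(Y=28) = C(27,2) · p^3 · (1−p)^25
= 351 · 0.00030076 · 0.17662 = 0.018645

0.0186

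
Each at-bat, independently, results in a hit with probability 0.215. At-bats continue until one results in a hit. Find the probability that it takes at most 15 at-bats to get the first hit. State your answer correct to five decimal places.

Y = number of at-bats to the first success; geometric, p = 0.215.
P(Y ≤ 15) = 1 − (1−p)^15 = 1 − 0.0264877 = 0.9735123

0.97351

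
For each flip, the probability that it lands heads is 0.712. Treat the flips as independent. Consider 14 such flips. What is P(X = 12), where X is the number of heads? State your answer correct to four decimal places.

X ~ Binomial(n=14, p=0.712).
P(X=12) = C(14,12) · p^12 · (1−p)^2
= 91 · 0.016973 · 0.082944 = 0.128111

0.1281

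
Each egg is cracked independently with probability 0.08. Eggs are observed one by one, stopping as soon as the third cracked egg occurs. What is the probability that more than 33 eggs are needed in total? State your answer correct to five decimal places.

Needing more than 33 eggs ⇔ fewer than 3 successes in the first 33. With X ~ Binomial(33, 0.08), P(Y > 33) = P(X ≤ 2).
  k=0: C(33,0)·0.08^0·0.92^33 = 0.0638261
  k=1: C(33,1)·0.08^1·0.92^32 = 0.1831532
  k=2: C(33,2)·0.08^2·0.92^31 = 0.2548218
P(X ≤ 2) = 0.5018010

0.50180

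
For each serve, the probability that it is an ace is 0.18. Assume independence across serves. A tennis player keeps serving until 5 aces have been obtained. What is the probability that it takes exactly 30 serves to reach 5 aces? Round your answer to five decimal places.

0.03143

Y = trial on which the fifth success occurs; negative binomial, r=5, p=0.18.
P(Y=30) = C(29,4) · p^5 · (1−p)^25
= 23751 · 0.00018896 · 0.007004 = 0.0314334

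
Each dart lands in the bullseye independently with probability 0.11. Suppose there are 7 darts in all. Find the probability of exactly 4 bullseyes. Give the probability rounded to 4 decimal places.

0.0036

X ~ Binomial(n=7, p=0.11).
P(X=4) = C(7,4) · p^4 · (1−p)^3
= 35 · 0.00014641 · 0.70497 = 0.003613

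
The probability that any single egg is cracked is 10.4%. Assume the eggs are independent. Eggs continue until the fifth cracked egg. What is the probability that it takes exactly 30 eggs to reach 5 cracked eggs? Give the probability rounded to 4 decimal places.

0.0186

Y = trial on which the fifth success occurs; negative binomial, r=5, p=0.104.
P(Y=30) = C(29,4) · p^5 · (1−p)^25
= 23751 · 1.2167e-05 · 0.064224 = 0.018559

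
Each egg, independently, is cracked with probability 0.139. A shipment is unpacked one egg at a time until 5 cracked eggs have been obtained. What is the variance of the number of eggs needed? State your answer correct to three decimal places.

222.815

Y = total eggs until the fifth success; negative binomial with r=5, p=0.139.
Var(Y) = r(1−p)/p² = 5·0.861 / 0.139² = 222.81455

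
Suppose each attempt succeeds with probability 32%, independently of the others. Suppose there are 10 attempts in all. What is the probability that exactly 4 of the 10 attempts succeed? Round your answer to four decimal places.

X ~ Binomial(n=10, p=0.32).
P(X=4) = C(10,4) · p^4 · (1−p)^6
= 210 · 0.010486 · 0.098867 = 0.217707

0.2177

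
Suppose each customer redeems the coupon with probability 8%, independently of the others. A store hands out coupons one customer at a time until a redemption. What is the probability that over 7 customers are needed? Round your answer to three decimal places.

0.558

Y = number of customers to the first success; geometric, p = 0.08.
P(Y > 7) = P(first 7 all fail) = (1−p)^7 = 0.55785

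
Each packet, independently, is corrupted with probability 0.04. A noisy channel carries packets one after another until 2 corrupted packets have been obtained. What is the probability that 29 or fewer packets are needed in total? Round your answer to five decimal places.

0.32403

Finishing within 29 packets ⇔ at least 2 successes in the first 29. With X ~ Binomial(29, 0.04), P(Y ≤ 29) = 1 − P(X ≤ 1).
  k=0: C(29,0)·0.04^0·0.96^29 = 0.3061017
  k=1: C(29,1)·0.04^1·0.96^28 = 0.3698729
1 − 0.6759746 = 0.3240254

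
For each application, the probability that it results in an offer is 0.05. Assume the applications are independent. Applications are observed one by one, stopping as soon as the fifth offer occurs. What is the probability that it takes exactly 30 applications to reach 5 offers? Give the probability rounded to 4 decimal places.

0.0021

Y = trial on which the fifth success occurs; negative binomial, r=5, p=0.05.
P(Y=30) = C(29,4) · p^5 · (1−p)^25
= 23751 · 3.125e-07 · 0.27739 = 0.002059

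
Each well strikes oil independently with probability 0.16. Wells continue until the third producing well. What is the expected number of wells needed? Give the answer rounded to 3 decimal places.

Y = total wells until the third success; negative binomial with r=3, p=0.16.
E[Y] = r / p = 3 / 0.16 = 18.75000

18.750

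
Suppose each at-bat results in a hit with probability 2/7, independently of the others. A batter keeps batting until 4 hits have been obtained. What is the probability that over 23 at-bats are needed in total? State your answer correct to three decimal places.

Needing more than 23 at-bats ⇔ fewer than 4 successes in the first 23. With X ~ Binomial(23, 0.285714), P(Y > 23) = P(X ≤ 3).
  k=0: C(23,0)·0.285714^0·0.714286^23 = 0.00044
  k=1: C(23,1)·0.285714^1·0.714286^22 = 0.00401
  k=2: C(23,2)·0.285714^2·0.714286^21 = 0.01763
  k=3: C(23,3)·0.285714^3·0.714286^20 = 0.04937
P(X ≤ 3) = 0.07144

0.071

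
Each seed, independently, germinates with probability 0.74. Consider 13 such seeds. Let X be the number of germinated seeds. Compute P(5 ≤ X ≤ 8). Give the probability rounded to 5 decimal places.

0.23051

X ~ Binomial(13, 0.74); P(5 ≤ X ≤ 8) = Σ C(13,k) p^k (1−p)^(13−k) over k:
  k=5: C(13,5)·0.74^5·0.26^8 = 0.0059638
  k=6: C(13,6)·0.74^6·0.26^7 = 0.0226319
  k=7: C(13,7)·0.74^7·0.26^6 = 0.0644139
  k=8: C(13,8)·0.74^8·0.26^5 = 0.1374988
Total = 0.2305084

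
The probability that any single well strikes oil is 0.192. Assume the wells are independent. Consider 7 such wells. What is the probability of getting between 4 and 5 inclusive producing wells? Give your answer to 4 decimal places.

X ~ Binomial(7, 0.192); P(4 ≤ X ≤ 5) = Σ C(7,k) p^k (1−p)^(7−k) over k:
  k=4: C(7,4)·0.192^4·0.808^3 = 0.025090
  k=5: C(7,5)·0.192^5·0.808^2 = 0.003577
Total = 0.028668

0.0287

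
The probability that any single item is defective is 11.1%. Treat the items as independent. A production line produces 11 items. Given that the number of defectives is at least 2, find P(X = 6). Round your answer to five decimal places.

X ~ Binomial(11, 0.111). Want P(X=6 | X≥2) = P(X=6) / P(X≥2).
P(X=6) = C(11,6)·0.111^6·0.889^5 = 0.0004798
P(X≥2) = 1 − 0.2741065 − 0.3764725 = 0.3494210
Ratio = 0.0004798 / 0.3494210 = 0.0013732

0.00137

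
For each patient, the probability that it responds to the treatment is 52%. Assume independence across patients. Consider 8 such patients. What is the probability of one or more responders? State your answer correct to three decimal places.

0.997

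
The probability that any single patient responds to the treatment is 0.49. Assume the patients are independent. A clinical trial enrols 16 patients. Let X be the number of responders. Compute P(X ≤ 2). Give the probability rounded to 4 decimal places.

0.0027

X ~ Binomial(16, 0.49); P(X ≤ 2) = Σ C(16,k) p^k (1−p)^(16−k) over k:
  k=0: C(16,0)·0.49^0·0.51^16 = 0.000021
  k=1: C(16,1)·0.49^1·0.51^15 = 0.000322
  k=2: C(16,2)·0.49^2·0.51^14 = 0.002320
Total = 0.002663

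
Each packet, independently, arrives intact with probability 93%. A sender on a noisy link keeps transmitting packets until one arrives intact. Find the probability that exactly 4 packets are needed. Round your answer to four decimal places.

0.0003

Geometric (trials to first success), p = 0.93.
P(Y = 4) = (1−p)^3 · p = 0.000343 · 0.93 = 0.000319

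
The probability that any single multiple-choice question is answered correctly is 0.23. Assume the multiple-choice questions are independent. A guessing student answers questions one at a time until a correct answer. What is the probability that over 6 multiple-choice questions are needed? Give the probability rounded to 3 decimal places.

0.208

Y = number of multiple-choice questions to the first success; geometric, p = 0.23.
P(Y > 6) = P(first 6 all fail) = (1−p)^6 = 0.20842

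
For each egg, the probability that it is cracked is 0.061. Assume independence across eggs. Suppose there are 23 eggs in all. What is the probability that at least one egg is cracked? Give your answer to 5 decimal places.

0.76487

P(at least one) = 1 − P(none) = 1 − (1 − 0.061)^23
= 1 − 0.2351303 = 0.7648697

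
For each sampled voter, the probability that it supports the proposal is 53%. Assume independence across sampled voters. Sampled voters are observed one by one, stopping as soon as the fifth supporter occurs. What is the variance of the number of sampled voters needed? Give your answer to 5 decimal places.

8.36597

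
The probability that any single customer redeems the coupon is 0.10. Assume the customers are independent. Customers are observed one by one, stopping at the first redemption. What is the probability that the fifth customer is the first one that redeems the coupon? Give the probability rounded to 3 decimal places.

0.066

Geometric (trials to first success), p = 0.10.
P(Y = 5) = (1−p)^4 · p = 0.6561 · 0.10 = 0.06561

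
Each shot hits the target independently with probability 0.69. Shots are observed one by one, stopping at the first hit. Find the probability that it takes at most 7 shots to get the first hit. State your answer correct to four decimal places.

0.9997

Y = number of shots to the first success; geometric, p = 0.69.
P(Y ≤ 7) = 1 − (1−p)^7 = 1 − 0.000275 = 0.999725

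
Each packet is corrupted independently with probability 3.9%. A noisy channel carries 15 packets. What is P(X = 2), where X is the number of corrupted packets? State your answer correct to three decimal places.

X ~ Binomial(n=15, p=0.039).
P(X=2) = C(15,2) · p^2 · (1−p)^13
= 105 · 0.001521 · 0.59622 = 0.09522

0.095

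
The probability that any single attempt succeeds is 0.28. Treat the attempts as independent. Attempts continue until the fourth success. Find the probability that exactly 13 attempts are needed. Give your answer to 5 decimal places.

0.07031

Y = trial on which the fourth success occurs; negative binomial, r=4, p=0.28.
P(Y=13) = C(12,3) · p^4 · (1−p)^9
= 220 · 0.0061466 · 0.051999 = 0.0703149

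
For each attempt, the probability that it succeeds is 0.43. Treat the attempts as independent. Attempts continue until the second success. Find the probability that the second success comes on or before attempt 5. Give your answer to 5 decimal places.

0.71288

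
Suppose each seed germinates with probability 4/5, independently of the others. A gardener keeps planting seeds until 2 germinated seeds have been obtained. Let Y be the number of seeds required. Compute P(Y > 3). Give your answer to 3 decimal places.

0.104

Needing more than 3 seeds ⇔ fewer than 2 successes in the first 3. With X ~ Binomial(3, 0.80), P(Y > 3) = P(X ≤ 1).
  k=0: C(3,0)·0.80^0·0.20^3 = 0.00800
  k=1: C(3,1)·0.80^1·0.20^2 = 0.09600
P(X ≤ 1) = 0.10400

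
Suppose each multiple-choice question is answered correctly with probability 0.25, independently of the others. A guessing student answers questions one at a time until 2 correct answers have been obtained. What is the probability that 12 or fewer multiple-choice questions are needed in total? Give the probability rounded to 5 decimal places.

0.84162

Finishing within 12 multiple-choice questions ⇔ at least 2 successes in the first 12. With X ~ Binomial(12, 0.25), P(Y ≤ 12) = 1 − P(X ≤ 1).
  k=0: C(12,0)·0.25^0·0.75^12 = 0.0316764
  k=1: C(12,1)·0.25^1·0.75^11 = 0.1267054
1 − 0.1583818 = 0.8416182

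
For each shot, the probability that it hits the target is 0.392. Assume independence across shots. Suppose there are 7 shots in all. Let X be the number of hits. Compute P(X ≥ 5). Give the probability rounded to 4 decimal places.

X ~ Binomial(7, 0.392); P(X ≥ 5) = Σ C(7,k) p^k (1−p)^(7−k) over k:
  k=5: C(7,5)·0.392^5·0.608^2 = 0.071855
  k=6: C(7,6)·0.392^6·0.608^1 = 0.015443
  k=7: C(7,7)·0.392^7·0.608^0 = 0.001422
Total = 0.088720

0.0887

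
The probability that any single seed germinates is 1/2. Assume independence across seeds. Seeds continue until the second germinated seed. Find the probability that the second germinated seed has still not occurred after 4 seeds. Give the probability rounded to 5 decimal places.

Needing more than 4 seeds ⇔ fewer than 2 successes in the first 4. With X ~ Binomial(4, 0.50), P(Y > 4) = P(X ≤ 1).
  k=0: C(4,0)·0.50^0·0.50^4 = 0.0625000
  k=1: C(4,1)·0.50^1·0.50^3 = 0.2500000
P(X ≤ 1) = 0.3125000

0.31250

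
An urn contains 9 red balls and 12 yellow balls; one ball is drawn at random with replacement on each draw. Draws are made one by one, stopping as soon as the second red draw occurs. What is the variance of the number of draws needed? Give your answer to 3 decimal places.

6.222

Y = total draws until the second success; negative binomial with r=2, p=0.428571.
Var(Y) = r(1−p)/p² = 2·0.571429 / 0.428571² = 6.22222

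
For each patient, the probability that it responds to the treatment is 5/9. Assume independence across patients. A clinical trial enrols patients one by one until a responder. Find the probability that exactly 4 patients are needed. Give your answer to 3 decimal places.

Geometric (trials to first success), p = 0.555556.
P(Y = 4) = (1−p)^3 · p = 0.087791 · 0.555556 = 0.04877

0.049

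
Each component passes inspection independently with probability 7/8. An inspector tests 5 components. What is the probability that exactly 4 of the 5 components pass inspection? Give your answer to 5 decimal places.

0.36636

X ~ Binomial(n=5, p=0.875).
P(X=4) = C(5,4) · p^4 · (1−p)^1
= 5 · 0.58618 · 0.125 = 0.3663635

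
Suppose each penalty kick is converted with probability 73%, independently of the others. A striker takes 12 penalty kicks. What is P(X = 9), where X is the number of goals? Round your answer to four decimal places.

0.2549

X ~ Binomial(n=12, p=0.73).
P(X=9) = C(12,9) · p^9 · (1−p)^3
= 220 · 0.058872 · 0.019683 = 0.254929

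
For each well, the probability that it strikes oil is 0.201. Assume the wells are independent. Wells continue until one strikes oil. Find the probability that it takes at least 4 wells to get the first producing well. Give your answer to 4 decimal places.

0.5101

Y = number of wells to the first success; geometric, p = 0.201.
P(Y > 3) = P(first 3 all fail) = (1−p)^3 = 0.510082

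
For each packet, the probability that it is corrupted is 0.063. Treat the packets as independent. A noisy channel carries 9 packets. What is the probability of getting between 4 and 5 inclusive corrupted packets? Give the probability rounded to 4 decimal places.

0.0015

X ~ Binomial(9, 0.063); P(4 ≤ X ≤ 5) = Σ C(9,k) p^k (1−p)^(9−k) over k:
  k=4: C(9,4)·0.063^4·0.937^5 = 0.001434
  k=5: C(9,5)·0.063^5·0.937^4 = 0.000096
Total = 0.001530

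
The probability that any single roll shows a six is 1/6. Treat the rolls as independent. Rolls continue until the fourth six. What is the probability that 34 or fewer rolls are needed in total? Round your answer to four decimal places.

0.8413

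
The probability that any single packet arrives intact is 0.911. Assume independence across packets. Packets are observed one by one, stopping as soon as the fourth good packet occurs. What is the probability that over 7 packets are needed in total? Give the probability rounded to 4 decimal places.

Needing more than 7 packets ⇔ fewer than 4 successes in the first 7. With X ~ Binomial(7, 0.911), P(Y > 7) = P(X ≤ 3).
  k=0: C(7,0)·0.911^0·0.089^7 = 0.000000
  k=1: C(7,1)·0.911^1·0.089^6 = 0.000003
  k=2: C(7,2)·0.911^2·0.089^5 = 0.000097
  k=3: C(7,3)·0.911^3·0.089^4 = 0.001660
P(X ≤ 3) = 0.001761

0.0018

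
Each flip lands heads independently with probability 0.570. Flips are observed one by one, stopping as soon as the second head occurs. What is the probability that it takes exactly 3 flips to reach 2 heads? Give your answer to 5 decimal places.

Y = trial on which the second success occurs; negative binomial, r=2, p=0.57.
P(Y=3) = C(2,1) · p^2 · (1−p)^1
= 2 · 0.3249 · 0.43 = 0.2794140

0.27941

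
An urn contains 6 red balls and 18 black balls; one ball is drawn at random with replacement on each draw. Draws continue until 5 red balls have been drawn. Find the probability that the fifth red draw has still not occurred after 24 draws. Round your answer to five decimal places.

0.24665

Needing more than 24 draws ⇔ fewer than 5 successes in the first 24. With X ~ Binomial(24, 0.25), P(Y > 24) = P(X ≤ 4).
  k=0: C(24,0)·0.25^0·0.75^24 = 0.0010034
  k=1: C(24,1)·0.25^1·0.75^23 = 0.0080271
  k=2: C(24,2)·0.25^2·0.75^22 = 0.0307707
  k=3: C(24,3)·0.25^3·0.75^21 = 0.0752172
  k=4: C(24,4)·0.25^4·0.75^20 = 0.1316301
P(X ≤ 4) = 0.2466484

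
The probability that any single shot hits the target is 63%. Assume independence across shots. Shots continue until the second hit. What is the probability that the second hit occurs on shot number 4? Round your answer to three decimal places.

0.163

Y = trial on which the second success occurs; negative binomial, r=2, p=0.63.
P(Y=4) = C(3,1) · p^2 · (1−p)^2
= 3 · 0.3969 · 0.1369 = 0.16301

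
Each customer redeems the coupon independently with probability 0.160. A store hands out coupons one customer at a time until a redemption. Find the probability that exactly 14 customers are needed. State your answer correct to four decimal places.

Geometric (trials to first success), p = 0.16.
P(Y = 14) = (1−p)^13 · p = 0.10366 · 0.16 = 0.016586

0.0166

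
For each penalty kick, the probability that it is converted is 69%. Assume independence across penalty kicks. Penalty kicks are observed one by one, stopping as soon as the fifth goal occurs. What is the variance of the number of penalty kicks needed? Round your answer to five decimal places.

Y = total penalty kicks until the fifth success; negative binomial with r=5, p=0.69.
Var(Y) = r(1−p)/p² = 5·0.31 / 0.69² = 3.2556186

3.25562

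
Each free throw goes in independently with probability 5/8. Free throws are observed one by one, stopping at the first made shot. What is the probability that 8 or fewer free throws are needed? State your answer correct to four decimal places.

Y = number of free throws to the first success; geometric, p = 0.625.
P(Y ≤ 8) = 1 − (1−p)^8 = 1 − 0.000391 = 0.999609

0.9996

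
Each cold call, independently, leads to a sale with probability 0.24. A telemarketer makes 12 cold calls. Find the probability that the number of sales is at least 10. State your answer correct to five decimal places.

X ~ Binomial(12, 0.24); P(X ≥ 10) = Σ C(12,k) p^k (1−p)^(12−k) over k:
  k=10: C(12,10)·0.24^10·0.76^2 = 0.0000242
  k=11: C(12,11)·0.24^11·0.76^1 = 0.0000014
  k=12: C(12,12)·0.24^12·0.76^0 = 0.0000000
Total = 0.0000256

0.00003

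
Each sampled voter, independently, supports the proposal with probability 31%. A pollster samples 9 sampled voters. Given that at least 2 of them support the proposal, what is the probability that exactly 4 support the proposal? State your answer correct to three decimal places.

0.222

X ~ Binomial(9, 0.31). Want P(X=4 | X≥2) = P(X=4) / P(X≥2).
P(X=4) = C(9,4)·0.31^4·0.69^5 = 0.18200
P(X≥2) = 1 − 0.03545 − 0.14335 = 0.82120
Ratio = 0.18200 / 0.82120 = 0.22162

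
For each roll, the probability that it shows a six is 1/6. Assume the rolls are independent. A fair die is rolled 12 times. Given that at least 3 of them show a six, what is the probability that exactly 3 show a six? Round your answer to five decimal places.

0.61194

X ~ Binomial(12, 0.166667). Want P(X=3 | X≥3) = P(X=3) / P(X≥3).
P(X=3) = C(12,3)·0.166667^3·0.833333^9 = 0.1973957
P(X≥3) = 1 − 0.1121567 − 0.2691760 − 0.2960936 = 0.3225738
Ratio = 0.1973957 / 0.3225738 = 0.6119397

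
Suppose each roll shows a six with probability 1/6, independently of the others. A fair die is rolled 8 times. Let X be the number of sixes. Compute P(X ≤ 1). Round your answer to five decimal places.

0.60468

X ~ Binomial(8, 0.166667); P(X ≤ 1) = Σ C(8,k) p^k (1−p)^(8−k) over k:
  k=0: C(8,0)·0.166667^0·0.833333^8 = 0.2325680
  k=1: C(8,1)·0.166667^1·0.833333^7 = 0.3721089
Total = 0.6046769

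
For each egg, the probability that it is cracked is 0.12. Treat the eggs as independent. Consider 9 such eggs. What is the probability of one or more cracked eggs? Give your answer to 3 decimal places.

0.684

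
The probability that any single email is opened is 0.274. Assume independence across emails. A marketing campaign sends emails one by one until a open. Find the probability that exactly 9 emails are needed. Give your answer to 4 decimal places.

Geometric (trials to first success), p = 0.274.
P(Y = 9) = (1−p)^8 · p = 0.077178 · 0.274 = 0.021147

0.0211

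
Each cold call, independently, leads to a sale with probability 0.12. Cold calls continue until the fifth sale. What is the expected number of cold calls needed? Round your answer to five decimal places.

Y = total cold calls until the fifth success; negative binomial with r=5, p=0.12.
E[Y] = r / p = 5 / 0.12 = 41.6666667

41.66667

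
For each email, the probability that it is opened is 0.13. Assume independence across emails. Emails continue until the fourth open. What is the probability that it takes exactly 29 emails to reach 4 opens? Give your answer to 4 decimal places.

0.0288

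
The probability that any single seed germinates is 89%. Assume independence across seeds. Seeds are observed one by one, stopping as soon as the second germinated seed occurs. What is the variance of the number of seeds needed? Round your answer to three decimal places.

Y = total seeds until the second success; negative binomial with r=2, p=0.89.
Var(Y) = r(1−p)/p² = 2·0.11 / 0.89² = 0.27774

0.278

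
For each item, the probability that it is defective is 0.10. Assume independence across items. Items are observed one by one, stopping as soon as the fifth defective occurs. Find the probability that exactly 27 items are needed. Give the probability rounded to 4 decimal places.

Y = trial on which the fifth success occurs; negative binomial, r=5, p=0.10.
P(Y=27) = C(26,4) · p^5 · (1−p)^22
= 14950 · 1e-05 · 0.098477 = 0.014722

0.0147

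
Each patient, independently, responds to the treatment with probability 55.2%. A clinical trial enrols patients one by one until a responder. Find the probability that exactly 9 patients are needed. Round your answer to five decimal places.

Geometric (trials to first success), p = 0.552.
P(Y = 9) = (1−p)^8 · p = 0.0016226 · 0.552 = 0.0008957

0.00090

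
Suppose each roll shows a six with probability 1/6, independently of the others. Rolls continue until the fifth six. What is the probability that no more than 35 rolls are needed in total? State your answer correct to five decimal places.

0.71568

Finishing within 35 rolls ⇔ at least 5 successes in the first 35. With X ~ Binomial(35, 0.166667), P(Y ≤ 35) = 1 − P(X ≤ 4).
  k=0: C(35,0)·0.166667^0·0.833333^35 = 0.0016930
  k=1: C(35,1)·0.166667^1·0.833333^34 = 0.0118510
  k=2: C(35,2)·0.166667^2·0.833333^33 = 0.0402933
  k=3: C(35,3)·0.166667^3·0.833333^32 = 0.0886454
  k=4: C(35,4)·0.166667^4·0.833333^31 = 0.1418326
1 − 0.2843153 = 0.7156847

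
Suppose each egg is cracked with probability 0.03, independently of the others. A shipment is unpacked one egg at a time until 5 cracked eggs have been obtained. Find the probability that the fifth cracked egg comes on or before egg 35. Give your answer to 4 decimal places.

0.0037

Finishing within 35 eggs ⇔ at least 5 successes in the first 35. With X ~ Binomial(35, 0.03), P(Y ≤ 35) = 1 − P(X ≤ 4).
  k=0: C(35,0)·0.03^0·0.97^35 = 0.344358
  k=1: C(35,1)·0.03^1·0.97^34 = 0.372759
  k=2: C(35,2)·0.03^2·0.97^33 = 0.195987
  k=3: C(35,3)·0.03^3·0.97^32 = 0.066676
  k=4: C(35,4)·0.03^4·0.97^31 = 0.016497
1 − 0.996277 = 0.003723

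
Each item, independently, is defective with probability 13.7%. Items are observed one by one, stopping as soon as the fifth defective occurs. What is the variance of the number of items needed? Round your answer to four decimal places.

Y = total items until the fifth success; negative binomial with r=5, p=0.137.
Var(Y) = r(1−p)/p² = 5·0.863 / 0.137² = 229.900368

229.9004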